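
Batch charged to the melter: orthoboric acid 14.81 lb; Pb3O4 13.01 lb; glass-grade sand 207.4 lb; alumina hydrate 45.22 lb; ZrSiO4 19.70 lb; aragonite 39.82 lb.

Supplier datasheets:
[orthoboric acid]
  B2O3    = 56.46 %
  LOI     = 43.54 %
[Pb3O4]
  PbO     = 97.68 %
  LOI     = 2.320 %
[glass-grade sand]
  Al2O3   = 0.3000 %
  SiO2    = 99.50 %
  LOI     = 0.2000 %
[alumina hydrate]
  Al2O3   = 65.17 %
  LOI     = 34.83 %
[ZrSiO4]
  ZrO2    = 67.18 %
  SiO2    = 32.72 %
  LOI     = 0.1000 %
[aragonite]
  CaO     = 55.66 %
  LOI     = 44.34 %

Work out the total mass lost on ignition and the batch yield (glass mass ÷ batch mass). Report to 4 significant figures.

LOI loss = 40.59 lb; glass = 299.4 lb; yield = 88.06%

Values along the way are rounded off to 4 significant digits as shown. The whole derivation carries exact precision throughout. Each reported number sees exactly one rounding — the derived quantities (totals, yield, ignition loss, net glass mass, six oxide percentages) are re-derived at full precision starting from the weights for 299.4 lb of glass, as they appear in the problem or answer text.
LOI of each material in turn:
  orthoboric acid: 14.81 × 0.4354 = 6.448 lb
  Pb3O4: 13.01 × 0.02320 = 0.3018 lb
  glass-grade sand: 207.4 × 0.002000 = 0.4148 lb
  alumina hydrate: 45.22 × 0.3483 = 15.75 lb
  ZrSiO4: 19.70 × 0.001000 = 0.01970 lb
  aragonite: 39.82 × 0.4434 = 17.66 lb
Total LOI = 40.59 lb
Glass = batch − LOI = 340.0 − 40.59 = 299.4 lb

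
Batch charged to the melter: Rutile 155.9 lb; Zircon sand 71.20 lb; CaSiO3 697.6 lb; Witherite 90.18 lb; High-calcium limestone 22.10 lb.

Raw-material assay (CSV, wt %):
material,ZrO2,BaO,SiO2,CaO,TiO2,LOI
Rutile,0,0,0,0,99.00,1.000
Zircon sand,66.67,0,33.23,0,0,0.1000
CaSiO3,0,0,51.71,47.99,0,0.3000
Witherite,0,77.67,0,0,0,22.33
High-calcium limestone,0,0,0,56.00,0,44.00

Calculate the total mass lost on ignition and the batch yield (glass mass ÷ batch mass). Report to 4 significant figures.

LOI loss = 33.58 lb; glass = 1003 lb; yield = 96.76%

The intermediate values are printed rounded off to 4 significant figures between the steps — all arithmetic carries full float precision at every stage. A single rounding completes each reported figure; all derived quantities (the five compositions, net glass mass, totals, ignition loss, the yield) are recomputed using the weight values at 1003 lb of glass at exact precision, as set out in problem or answer.
Loss on ignition, line by line:
  Rutile: 155.9 × 0.01000 = 1.559 lb
  Zircon sand: 71.20 × 0.001000 = 0.07120 lb
  CaSiO3: 697.6 × 0.003000 = 2.093 lb
  Witherite: 90.18 × 0.2233 = 20.14 lb
  High-calcium limestone: 22.10 × 0.4400 = 9.724 lb
Total LOI = 33.58 lb
Glass = batch − LOI = 1037 − 33.58 = 1003 lb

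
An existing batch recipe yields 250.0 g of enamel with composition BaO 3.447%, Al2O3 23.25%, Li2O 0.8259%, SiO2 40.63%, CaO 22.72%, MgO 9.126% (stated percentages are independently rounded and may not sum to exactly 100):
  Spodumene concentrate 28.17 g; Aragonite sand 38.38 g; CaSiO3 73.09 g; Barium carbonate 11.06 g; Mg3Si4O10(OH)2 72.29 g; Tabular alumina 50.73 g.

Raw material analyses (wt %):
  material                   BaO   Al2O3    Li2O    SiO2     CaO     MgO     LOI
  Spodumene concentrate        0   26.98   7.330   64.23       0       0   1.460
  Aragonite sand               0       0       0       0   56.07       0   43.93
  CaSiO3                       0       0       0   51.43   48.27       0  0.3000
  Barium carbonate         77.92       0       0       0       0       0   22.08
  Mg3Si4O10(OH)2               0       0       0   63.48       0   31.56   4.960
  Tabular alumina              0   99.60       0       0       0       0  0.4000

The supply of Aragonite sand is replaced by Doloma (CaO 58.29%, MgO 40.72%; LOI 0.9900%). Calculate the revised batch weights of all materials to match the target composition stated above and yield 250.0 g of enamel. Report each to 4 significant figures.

Revised batch per 250.0 g enamel:
  Spodumene concentrate: 28.17 g
  Doloma: 15.92 g
  CaSiO3: 98.45 g
  Barium carbonate: 11.06 g
  Mg3Si4O10(OH)2: 51.75 g
  Tabular alumina: 50.73 g
Total batch = 256.1 g; LOI loss = 6.076 g

Exact precision is carried from first step to last. The intermediate values appear, with 4-significant-digit rounding, alongside each step — exactly one rounding goes into each reported result. The derived quantities, which include totals, the yield, six oxide percentages, glass mass, LOI, are carried in exact precision, as they appear in question or answer, starting from the weights for 250.0 g of glass.
Oxide mass targets, per 250.0 g enamel:
  BaO: 3.447% × 250.0 = 8.618 g
  Al2O3: 23.25% × 250.0 = 58.12 g
  Li2O: 0.8259% × 250.0 = 2.065 g
  SiO2: 40.63% × 250.0 = 101.6 g
  CaO: 22.72% × 250.0 = 56.80 g
  MgO: 9.126% × 250.0 = 22.82 g
Oxide-by-oxide audit given the weights on record, relative to the basis at hand (oxide sums agree with the targets once rounding is allowed for):
  BaO: 11.06·0.7792 = 8.618 g (target 8.618 g)
  Al2O3: 28.17·0.2698 + 50.73·0.9960 = 58.13 g (target 58.12 g)
  Li2O: 28.17·0.07330 = 2.065 g (target 2.065 g)
  SiO2: 28.17·0.6423 + 98.45·0.5143 + 51.75·0.6348 = 101.6 g (target 101.6 g)
  CaO: 15.92·0.5829 + 98.45·0.4827 = 56.80 g (target 56.80 g)
  MgO: 15.92·0.4072 + 51.75·0.3156 = 22.81 g (target 22.82 g)
Auditing the glass mass value: whole batch net of LOI = 250.0 g (the Σ of target masses is 250.0 g; versus the stated basis of 250.0 g — deltas are rounding alone).
Total batch = Σ batch = 256.1 g; ignition loss, Σ(batch × LOI) = 6.076 g; yield: glass divided by total = 97.63%.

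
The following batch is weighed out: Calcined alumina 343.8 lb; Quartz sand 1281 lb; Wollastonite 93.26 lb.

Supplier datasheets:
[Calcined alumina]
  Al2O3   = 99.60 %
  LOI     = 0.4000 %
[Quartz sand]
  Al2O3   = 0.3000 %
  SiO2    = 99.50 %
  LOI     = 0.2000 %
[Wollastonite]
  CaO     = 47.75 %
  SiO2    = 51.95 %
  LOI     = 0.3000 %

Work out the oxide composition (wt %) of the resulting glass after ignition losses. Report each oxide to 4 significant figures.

The working math keeps exact precision at all times; intermediates are rounded to 4 significant figures when quoted — a single rounding finalizes each reported result. Derived quantities (the three compositions, yield, the totals, LOI, glass mass) are recomputed from the batch weights for 1714 lb of glass at exact precision exactly as printed in the problem or answer text.
Oxide-by-oxide delivered mass:
  CaO: 93.26·0.4775 = 44.53 lb
  Al2O3: 343.8·0.9960 + 1281·0.003000 = 346.3 lb
  SiO2: 1281·0.9950 + 93.26·0.5195 = 1323 lb
LOI: 343.8·0.004000 + 1281·0.002000 + 93.26·0.003000 = 4.217 lb
Resulting glass, batch − LOI: 1718 − 4.217 = 1714 lb (matching Σ of the oxides)
wt %: oxide over glass, times 100

Glass mass = 1714 lb (batch 1718 − LOI 4.217).
Composition: CaO 2.598%, Al2O3 20.20%, SiO2 77.20%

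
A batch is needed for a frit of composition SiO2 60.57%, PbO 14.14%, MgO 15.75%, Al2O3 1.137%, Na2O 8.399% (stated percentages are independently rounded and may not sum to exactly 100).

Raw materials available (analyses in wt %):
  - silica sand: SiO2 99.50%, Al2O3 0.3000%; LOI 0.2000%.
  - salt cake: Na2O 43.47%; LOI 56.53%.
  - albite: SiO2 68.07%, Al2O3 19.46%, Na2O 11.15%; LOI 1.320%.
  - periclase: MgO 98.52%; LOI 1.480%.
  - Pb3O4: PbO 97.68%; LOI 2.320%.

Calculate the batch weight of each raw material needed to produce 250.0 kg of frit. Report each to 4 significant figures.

Batch per 250.0 kg frit:
  silica sand: 143.7 kg
  salt cake: 45.13 kg
  albite: 12.39 kg
  periclase: 39.97 kg
  Pb3O4: 36.19 kg
Total batch = 277.4 kg; LOI loss = 27.39 kg; yield = 90.12%

Every computation maintains exact precision in every operation. Values along the way are printed, rounded to 4 significant figures, at each printed step. A single rounding finalizes every reported value. The derived quantities, which include the yield, net glass mass, the five compositions, the totals, LOI, are re-derived in full float precision, as given in either problem or answer, starting from the weights at 250.0 kg of glass.
The oxide mass targets at 250.0 kg frit:
  SiO2: 60.57% × 250.0 = 151.4 kg
  PbO: 14.14% × 250.0 = 35.35 kg
  MgO: 15.75% × 250.0 = 39.38 kg
  Al2O3: 1.137% × 250.0 = 2.842 kg
  Na2O: 8.399% × 250.0 = 21.00 kg
Sums-versus-targets review from the weights as reported, relative to the basis at hand (sum by sum, the targets are met once rounding is allowed for):
  SiO2: 143.7·0.9950 + 12.39·0.6807 = 151.4 kg (target 151.4 kg)
  PbO: 36.19·0.9768 = 35.35 kg (target 35.35 kg)
  MgO: 39.97·0.9852 = 39.38 kg (target 39.38 kg)
  Al2O3: 143.7·0.003000 + 12.39·0.1946 = 2.842 kg (target 2.842 kg)
  Na2O: 45.13·0.4347 + 12.39·0.1115 = 21.00 kg (target 21.00 kg)
Glass mass check: net batch after ignition = 250.0 kg (oxide target masses add up to 250.0 kg; stated basis 250.0 kg — deltas are rounding alone).
Batch total: Σ batch = 277.4 kg; LOI removed, Σ of batch·LOI: 27.39 kg; yield: glass divided by total = 90.12%.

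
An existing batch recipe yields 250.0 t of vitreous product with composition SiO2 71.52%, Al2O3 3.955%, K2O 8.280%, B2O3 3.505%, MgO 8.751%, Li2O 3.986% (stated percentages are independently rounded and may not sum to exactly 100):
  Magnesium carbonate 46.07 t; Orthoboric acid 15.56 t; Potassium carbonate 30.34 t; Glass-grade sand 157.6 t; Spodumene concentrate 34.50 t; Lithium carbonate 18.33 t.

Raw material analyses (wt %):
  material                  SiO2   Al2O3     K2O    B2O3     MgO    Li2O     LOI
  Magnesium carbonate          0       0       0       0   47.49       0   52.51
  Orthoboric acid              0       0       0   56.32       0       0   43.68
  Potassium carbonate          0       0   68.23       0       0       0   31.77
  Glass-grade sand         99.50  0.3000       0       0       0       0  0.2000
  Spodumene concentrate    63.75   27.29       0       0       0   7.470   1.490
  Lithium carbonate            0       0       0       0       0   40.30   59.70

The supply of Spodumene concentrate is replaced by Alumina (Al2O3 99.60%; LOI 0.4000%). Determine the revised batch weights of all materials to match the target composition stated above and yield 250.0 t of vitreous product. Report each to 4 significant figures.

Revised batch per 250.0 t vitreous product:
  Magnesium carbonate: 46.07 t
  Orthoboric acid: 15.56 t
  Potassium carbonate: 30.34 t
  Glass-grade sand: 179.7 t
  Alumina: 9.386 t
  Lithium carbonate: 24.73 t
Total batch = 305.8 t; LOI loss = 55.79 t

Values along the way appear, rounded to 4 significant figures, at each printed step; all internal work carries exact precision through every step. Every reported figure takes exactly one rounding; all derived quantities (six oxide percentages, yield, the totals, ignition loss, glass mass) are computed in full precision starting from the weights at 250.0 t of glass as they appear in the problem or answer text.
Target oxide masses per 250.0 t vitreous product:
  SiO2: 71.52% × 250.0 = 178.8 t
  Al2O3: 3.955% × 250.0 = 9.888 t
  K2O: 8.280% × 250.0 = 20.70 t
  B2O3: 3.505% × 250.0 = 8.762 t
  MgO: 8.751% × 250.0 = 21.88 t
  Li2O: 3.986% × 250.0 = 9.965 t
Verifying the oxide balance per the reported batch figures, under the basis named above (each sum matches its target mass modulo rounding of the values):
  SiO2: 179.7·0.9950 = 178.8 t (target 178.8 t)
  Al2O3: 179.7·0.003000 + 9.386·0.9960 = 9.888 t (target 9.888 t)
  K2O: 30.34·0.6823 = 20.70 t (target 20.70 t)
  B2O3: 15.56·0.5632 = 8.763 t (target 8.762 t)
  MgO: 46.07·0.4749 = 21.88 t (target 21.88 t)
  Li2O: 24.73·0.4030 = 9.966 t (target 9.965 t)
Consistency of the glass mass: batch total minus LOI = 250.0 t (oxide target masses add up to 250.0 t; basis as stated: 250.0 t — differing by rounding only).
Batch grand total — Σ batch = 305.8 t; ignition loss, Σ(batch × LOI) = 55.79 t; yield, glass over the total, = 81.76%.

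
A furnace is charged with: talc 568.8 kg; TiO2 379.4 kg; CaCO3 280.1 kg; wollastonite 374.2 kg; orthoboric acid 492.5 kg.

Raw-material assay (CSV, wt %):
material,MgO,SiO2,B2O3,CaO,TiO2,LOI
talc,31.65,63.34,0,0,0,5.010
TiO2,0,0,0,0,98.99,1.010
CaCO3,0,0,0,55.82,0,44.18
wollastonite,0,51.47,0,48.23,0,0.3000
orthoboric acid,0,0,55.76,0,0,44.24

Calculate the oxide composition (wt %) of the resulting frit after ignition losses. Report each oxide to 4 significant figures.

Intermediates are displayed rounded to 4 significant digits within the worked lines — each numeric step keeps exact precision at every stage; a single rounding produces every reported result; the derived quantities, including totals, net glass mass, the five compositions, the yield, LOI, are carried starting from the weights at 1720 kg of glass in full precision, exactly as shown in the problem or answer text.
Mass of each oxide from the mix:
  MgO: 568.8·0.3165 = 180.0 kg
  SiO2: 568.8·0.6334 + 374.2·0.5147 = 552.9 kg
  B2O3: 492.5·0.5576 = 274.6 kg
  CaO: 280.1·0.5582 + 374.2·0.4823 = 336.8 kg
  TiO2: 379.4·0.9899 = 375.6 kg
LOI: 568.8·0.05010 + 379.4·0.01010 + 280.1·0.4418 + 374.2·0.003000 + 492.5·0.4424 = 375.1 kg
Resulting glass, batch − LOI: 2095 − 375.1 = 1720 kg (consistent with Σ oxide mass)
oxide / glass × 100 gives the wt %

Glass mass = 1720 kg (batch 2095 − LOI 375.1).
Composition: MgO 10.47%, SiO2 32.15%, B2O3 15.97%, CaO 19.58%, TiO2 21.84%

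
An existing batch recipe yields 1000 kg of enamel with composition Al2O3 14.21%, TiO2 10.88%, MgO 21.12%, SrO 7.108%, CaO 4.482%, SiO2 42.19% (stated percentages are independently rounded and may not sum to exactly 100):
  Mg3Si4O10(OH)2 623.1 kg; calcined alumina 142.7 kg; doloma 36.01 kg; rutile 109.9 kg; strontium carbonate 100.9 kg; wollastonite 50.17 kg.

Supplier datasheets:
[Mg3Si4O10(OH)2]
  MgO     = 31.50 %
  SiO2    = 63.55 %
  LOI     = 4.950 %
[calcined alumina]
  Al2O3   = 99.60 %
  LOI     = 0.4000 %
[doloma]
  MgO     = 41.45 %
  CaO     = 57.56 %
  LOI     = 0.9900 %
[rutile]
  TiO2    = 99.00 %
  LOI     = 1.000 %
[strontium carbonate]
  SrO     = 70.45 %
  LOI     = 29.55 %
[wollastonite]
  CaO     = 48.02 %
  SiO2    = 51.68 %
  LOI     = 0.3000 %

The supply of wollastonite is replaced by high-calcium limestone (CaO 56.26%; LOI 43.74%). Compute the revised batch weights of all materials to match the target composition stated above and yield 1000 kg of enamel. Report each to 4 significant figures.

Revised batch per 1000 kg enamel:
  Mg3Si4O10(OH)2: 663.9 kg
  calcined alumina: 142.7 kg
  doloma: 5.008 kg
  rutile: 109.9 kg
  strontium carbonate: 100.9 kg
  high-calcium limestone: 74.54 kg
Total batch = 1097 kg; LOI loss = 97.00 kg

Values along the way are shown, rounded to four significant figures, in the printout; the whole derivation carries full float precision in every operation; each reported figure is rounded a single time; derived quantities, which include yield, LOI, totals, six oxide percentages, glass mass, are rebuilt in full precision, exactly as printed in question or answer, from the batch weights on 1000 kg of glass.
Oxide mass targets, per 1000 kg enamel:
  Al2O3: 14.21% × 1000 = 142.1 kg
  TiO2: 10.88% × 1000 = 108.8 kg
  MgO: 21.12% × 1000 = 211.2 kg
  SrO: 7.108% × 1000 = 71.08 kg
  CaO: 4.482% × 1000 = 44.82 kg
  SiO2: 42.19% × 1000 = 421.9 kg
Sums-versus-targets review per the reported batch figures, against the basis in use (sums match the target masses inside rounding margins):
  Al2O3: 142.7·0.9960 = 142.1 kg (target 142.1 kg)
  TiO2: 109.9·0.9900 = 108.8 kg (target 108.8 kg)
  MgO: 663.9·0.3150 + 5.008·0.4145 = 211.2 kg (target 211.2 kg)
  SrO: 100.9·0.7045 = 71.08 kg (target 71.08 kg)
  CaO: 5.008·0.5756 + 74.54·0.5626 = 44.82 kg (target 44.82 kg)
  SiO2: 663.9·0.6355 = 421.9 kg (target 421.9 kg)
Consistency of the glass mass: total batch − LOI = 999.9 kg (summing oxide targets gives 999.9 kg; the stated basis being 1000 kg — a pure rounding effect).
Total batch = Σ batch = 1097 kg; loss to ignition Σ batch·LOI = 97.00 kg; glass ÷ batch gives a yield of 91.16%.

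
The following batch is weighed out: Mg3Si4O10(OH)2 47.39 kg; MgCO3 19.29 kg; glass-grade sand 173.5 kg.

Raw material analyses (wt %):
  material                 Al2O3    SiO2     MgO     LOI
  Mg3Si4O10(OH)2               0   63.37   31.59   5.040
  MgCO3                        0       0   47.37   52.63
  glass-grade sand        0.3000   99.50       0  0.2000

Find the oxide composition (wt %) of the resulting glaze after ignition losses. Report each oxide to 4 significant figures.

In-progress results appear, with 4-significant-figure rounding, across the worked steps. The working math holds full precision at all times; every reported figure is rounded once only — derived quantities (the yield, three oxide percentages, net glass mass, the totals, ignition loss) are re-derived starting from the weights per 227.3 kg of glass in full precision as they appear in question or answer.
What the batch supplies per oxide:
  Al2O3: 173.5·0.003000 = 0.5205 kg
  SiO2: 47.39·0.6337 + 173.5·0.9950 = 202.7 kg
  MgO: 47.39·0.3159 + 19.29·0.4737 = 24.11 kg
LOI: 47.39·0.05040 + 19.29·0.5263 + 173.5·0.002000 = 12.89 kg
Resulting glass, batch − LOI: 240.2 − 12.89 = 227.3 kg (the oxide masses sum to this)
wt %: oxide over glass, times 100

Glass mass = 227.3 kg (batch 240.2 − LOI 12.89).
Composition: Al2O3 0.2290%, SiO2 89.16%, MgO 10.61%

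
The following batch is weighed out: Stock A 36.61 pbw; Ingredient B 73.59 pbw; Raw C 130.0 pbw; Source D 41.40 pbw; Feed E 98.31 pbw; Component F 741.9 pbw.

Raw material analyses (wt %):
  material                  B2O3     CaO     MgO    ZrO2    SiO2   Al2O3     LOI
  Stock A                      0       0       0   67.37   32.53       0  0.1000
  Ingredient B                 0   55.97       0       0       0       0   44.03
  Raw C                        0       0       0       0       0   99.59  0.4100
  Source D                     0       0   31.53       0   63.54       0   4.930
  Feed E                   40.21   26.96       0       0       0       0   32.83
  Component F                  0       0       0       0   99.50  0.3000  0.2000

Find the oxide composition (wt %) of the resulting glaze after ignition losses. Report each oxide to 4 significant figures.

Glass mass = 1053 pbw (batch 1122 − LOI 68.77).
Composition: B2O3 3.754%, CaO 6.428%, MgO 1.240%, ZrO2 2.342%, SiO2 73.73%, Al2O3 12.51%

Values along the way appear rounded off to 4 significant digits within the worked lines — the whole derivation carries exact precision at every stage; a single rounding completes each reported value; all derived quantities (the yield, LOI, six oxide percentages, the totals, net glass mass) are carried using the weight values per 1053 pbw of glass at exact precision as set out in either problem or answer.
What the batch supplies per oxide:
  B2O3: 98.31·0.4021 = 39.53 pbw
  CaO: 73.59·0.5597 + 98.31·0.2696 = 67.69 pbw
  MgO: 41.40·0.3153 = 13.05 pbw
  ZrO2: 36.61·0.6737 = 24.66 pbw
  SiO2: 36.61·0.3253 + 41.40·0.6354 + 741.9·0.9950 = 776.4 pbw
  Al2O3: 130.0·0.9959 + 741.9·0.003000 = 131.7 pbw
LOI: 36.61·0.001000 + 73.59·0.4403 + 130.0·0.004100 + 41.40·0.04930 + 98.31·0.3283 + 741.9·0.002000 = 68.77 pbw
batch − LOI leaves glass = 1122 − 68.77 = 1053 pbw (consistent with Σ oxide mass)
oxide / glass × 100 gives the wt %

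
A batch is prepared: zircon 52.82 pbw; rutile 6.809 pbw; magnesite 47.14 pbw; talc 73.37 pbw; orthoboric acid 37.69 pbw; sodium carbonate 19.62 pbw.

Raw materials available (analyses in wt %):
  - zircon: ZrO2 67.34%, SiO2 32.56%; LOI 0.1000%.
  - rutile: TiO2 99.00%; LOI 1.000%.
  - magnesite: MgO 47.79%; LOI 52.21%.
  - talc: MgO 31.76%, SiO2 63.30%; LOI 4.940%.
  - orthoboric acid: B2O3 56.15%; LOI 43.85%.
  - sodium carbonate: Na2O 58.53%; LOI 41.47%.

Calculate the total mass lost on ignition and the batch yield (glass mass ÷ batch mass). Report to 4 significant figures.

LOI loss = 53.02 pbw; glass = 184.4 pbw; yield = 77.67%

Working values appear, with 4-significant-figure rounding, between the steps — each numeric step maintains exact precision in all steps; every reported result receives exactly one rounding. All derived quantities are rebuilt at full precision (the totals, yield, LOI, six oxide percentages, glass mass) using the weight values per 184.4 pbw of glass as set out in the problem or answer text.
Per-material ignition loss:
  zircon: 52.82 × 0.001000 = 0.05282 pbw
  rutile: 6.809 × 0.01000 = 0.06809 pbw
  magnesite: 47.14 × 0.5221 = 24.61 pbw
  talc: 73.37 × 0.04940 = 3.624 pbw
  orthoboric acid: 37.69 × 0.4385 = 16.53 pbw
  sodium carbonate: 19.62 × 0.4147 = 8.136 pbw
Total LOI = 53.02 pbw
Glass = batch − LOI = 237.4 − 53.02 = 184.4 pbw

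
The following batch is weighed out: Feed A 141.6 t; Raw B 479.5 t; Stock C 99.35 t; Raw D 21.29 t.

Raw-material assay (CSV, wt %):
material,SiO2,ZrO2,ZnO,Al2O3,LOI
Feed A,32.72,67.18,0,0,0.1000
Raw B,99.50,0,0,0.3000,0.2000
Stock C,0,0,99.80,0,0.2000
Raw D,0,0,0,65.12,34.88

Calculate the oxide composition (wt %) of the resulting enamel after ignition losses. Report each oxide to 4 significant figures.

Mid-chain values are displayed (rounded to four significant figures) between the steps — all internal work keeps full float precision throughout; a single rounding completes each reported value; all derived quantities, which include the yield, four oxide percentages, the totals, glass mass, LOI, are rebuilt at exact precision, exactly as shown in either problem or answer, from the batch weights on 733.0 t of glass.
What the batch supplies per oxide:
  SiO2: 141.6·0.3272 + 479.5·0.9950 = 523.4 t
  ZrO2: 141.6·0.6718 = 95.13 t
  ZnO: 99.35·0.9980 = 99.15 t
  Al2O3: 479.5·0.003000 + 21.29·0.6512 = 15.30 t
LOI: 141.6·0.001000 + 479.5·0.002000 + 99.35·0.002000 + 21.29·0.3488 = 8.725 t
batch − LOI leaves glass = 741.7 − 8.725 = 733.0 t (matching Σ of the oxides)
percent by weight: oxide/glass ×100

Glass mass = 733.0 t (batch 741.7 − LOI 8.725).
Composition: SiO2 71.41%, ZrO2 12.98%, ZnO 13.53%, Al2O3 2.088%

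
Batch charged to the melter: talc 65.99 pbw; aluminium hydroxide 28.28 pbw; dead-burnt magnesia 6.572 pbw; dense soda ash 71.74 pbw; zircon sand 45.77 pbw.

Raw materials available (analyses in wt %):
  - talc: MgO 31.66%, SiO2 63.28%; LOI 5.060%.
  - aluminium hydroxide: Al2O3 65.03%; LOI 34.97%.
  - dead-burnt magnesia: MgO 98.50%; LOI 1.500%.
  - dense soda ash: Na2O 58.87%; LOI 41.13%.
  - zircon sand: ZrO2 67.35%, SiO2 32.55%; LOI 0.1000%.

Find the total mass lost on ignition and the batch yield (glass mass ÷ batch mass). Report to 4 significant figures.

LOI loss = 42.88 pbw; glass = 175.5 pbw; yield = 80.36%

All arithmetic carries full float precision from first step to last; working values are displayed, with 4-significant-figure rounding, alongside each step; exactly one rounding goes into each reported number. All derived quantities (glass mass, the totals, ignition loss, the five compositions, yield) are carried using the weight values on 175.5 pbw of glass in exact precision as given in the problem or the answer.
LOI of each material in turn:
  talc: 65.99 × 0.05060 = 3.339 pbw
  aluminium hydroxide: 28.28 × 0.3497 = 9.890 pbw
  dead-burnt magnesia: 6.572 × 0.01500 = 0.09858 pbw
  dense soda ash: 71.74 × 0.4113 = 29.51 pbw
  zircon sand: 45.77 × 0.001000 = 0.04577 pbw
Total LOI = 42.88 pbw
Glass = batch − LOI = 218.4 − 42.88 = 175.5 pbw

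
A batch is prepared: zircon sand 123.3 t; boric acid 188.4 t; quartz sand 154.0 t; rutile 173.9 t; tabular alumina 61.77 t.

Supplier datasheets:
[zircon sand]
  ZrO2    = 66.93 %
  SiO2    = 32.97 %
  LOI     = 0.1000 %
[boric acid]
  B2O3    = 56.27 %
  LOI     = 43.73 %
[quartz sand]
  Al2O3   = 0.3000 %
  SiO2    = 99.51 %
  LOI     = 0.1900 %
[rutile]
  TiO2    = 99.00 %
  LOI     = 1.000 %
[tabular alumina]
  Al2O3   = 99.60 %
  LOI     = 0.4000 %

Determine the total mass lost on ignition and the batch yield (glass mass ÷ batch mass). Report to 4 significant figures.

LOI loss = 84.79 t; glass = 616.6 t; yield = 87.91%

Working values are displayed with 4-significant-digit rounding in the working. Each numeric step carries full precision in every operation; each reported result is rounded exactly once. Derived quantities, which include ignition loss, five oxide percentages, yield, the totals, glass mass, are recomputed in exact precision, as quoted within the problem or the answer, using the weight values per 616.6 t of glass.
Per-material ignition loss:
  zircon sand: 123.3 × 0.001000 = 0.1233 t
  boric acid: 188.4 × 0.4373 = 82.39 t
  quartz sand: 154.0 × 0.001900 = 0.2926 t
  rutile: 173.9 × 0.01000 = 1.739 t
  tabular alumina: 61.77 × 0.004000 = 0.2471 t
Total LOI = 84.79 t
Glass = batch − LOI = 701.4 − 84.79 = 616.6 t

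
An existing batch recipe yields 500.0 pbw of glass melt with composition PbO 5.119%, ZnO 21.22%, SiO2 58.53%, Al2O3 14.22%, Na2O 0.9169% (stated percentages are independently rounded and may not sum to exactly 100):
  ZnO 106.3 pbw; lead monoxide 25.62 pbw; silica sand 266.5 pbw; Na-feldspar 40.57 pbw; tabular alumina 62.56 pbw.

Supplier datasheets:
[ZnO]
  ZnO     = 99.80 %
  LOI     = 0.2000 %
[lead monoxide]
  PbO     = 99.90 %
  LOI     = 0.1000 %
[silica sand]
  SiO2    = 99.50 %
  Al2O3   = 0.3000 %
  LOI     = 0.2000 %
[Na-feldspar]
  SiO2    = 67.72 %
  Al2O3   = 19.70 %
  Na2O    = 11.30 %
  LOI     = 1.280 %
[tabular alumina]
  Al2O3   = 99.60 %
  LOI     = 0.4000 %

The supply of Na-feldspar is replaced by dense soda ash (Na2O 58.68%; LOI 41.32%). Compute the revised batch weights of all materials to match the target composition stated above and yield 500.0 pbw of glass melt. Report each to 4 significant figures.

Each numeric step keeps full precision at every stage; mid-chain values are shown, rounded to four significant figures, on the page. Every reported number is rounded only once; all derived quantities (LOI, the totals, yield, net glass mass, five oxide percentages) are re-derived starting from the weights per 500.0 pbw of glass at full float precision, as set out in the problem or answer text.
Target oxide masses per 500.0 pbw glass melt:
  PbO: 5.119% × 500.0 = 25.60 pbw
  ZnO: 21.22% × 500.0 = 106.1 pbw
  SiO2: 58.53% × 500.0 = 292.6 pbw
  Al2O3: 14.22% × 500.0 = 71.10 pbw
  Na2O: 0.9169% × 500.0 = 4.584 pbw
Balance tally, oxide-wise, from the weights as reported, on the stated basis (sums match the target masses inside rounding margins):
  PbO: 25.62·0.9990 = 25.59 pbw (target 25.60 pbw)
  ZnO: 106.3·0.9980 = 106.1 pbw (target 106.1 pbw)
  SiO2: 294.1·0.9950 = 292.6 pbw (target 292.6 pbw)
  Al2O3: 294.1·0.003000 + 70.50·0.9960 = 71.10 pbw (target 71.10 pbw)
  Na2O: 7.813·0.5868 = 4.585 pbw (target 4.584 pbw)
Auditing the glass mass value: net batch after ignition = 500.0 pbw (targets for the oxides total 500.0 pbw; stated basis 500.0 pbw — rounding explains the deltas).
Batch total: Σ batch = 504.3 pbw; LOI loss = Σ batch·LOI = 4.337 pbw; glass ÷ batch gives a yield of 99.14%.

Revised batch per 500.0 pbw glass melt:
  ZnO: 106.3 pbw
  lead monoxide: 25.62 pbw
  silica sand: 294.1 pbw
  dense soda ash: 7.813 pbw
  tabular alumina: 70.50 pbw
Total batch = 504.3 pbw; LOI loss = 4.337 pbw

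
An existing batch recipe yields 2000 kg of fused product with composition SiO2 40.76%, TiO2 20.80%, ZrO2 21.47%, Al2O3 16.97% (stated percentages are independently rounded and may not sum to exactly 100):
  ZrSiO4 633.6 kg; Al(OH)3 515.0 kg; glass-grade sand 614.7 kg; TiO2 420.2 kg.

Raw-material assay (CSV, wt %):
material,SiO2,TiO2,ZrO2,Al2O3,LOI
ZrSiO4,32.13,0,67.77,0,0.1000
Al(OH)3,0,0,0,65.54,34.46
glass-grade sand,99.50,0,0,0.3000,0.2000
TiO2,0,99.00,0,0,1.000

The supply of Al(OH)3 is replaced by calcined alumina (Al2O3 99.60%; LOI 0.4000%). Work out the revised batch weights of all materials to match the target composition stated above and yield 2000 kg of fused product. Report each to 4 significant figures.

Revised batch per 2000 kg fused product:
  ZrSiO4: 633.6 kg
  calcined alumina: 338.9 kg
  glass-grade sand: 614.7 kg
  TiO2: 420.2 kg
Total batch = 2007 kg; LOI loss = 7.421 kg

The whole derivation keeps full float precision throughout; the intermediate values are shown (rounded to four significant digits) between the steps — each reported result is rounded just once; the derived quantities, including the totals, glass mass, the four compositions, yield, ignition loss, are carried starting from the weights on 2000 kg of glass at full precision, exactly as shown in the problem or answer text.
Target masses of each oxide per 2000 kg fused product:
  SiO2: 40.76% × 2000 = 815.2 kg
  TiO2: 20.80% × 2000 = 416.0 kg
  ZrO2: 21.47% × 2000 = 429.4 kg
  Al2O3: 16.97% × 2000 = 339.4 kg
Sums-versus-targets review on the weights just shown, against the basis in use (sums match the target masses modulo rounding of the values):
  SiO2: 633.6·0.3213 + 614.7·0.9950 = 815.2 kg (target 815.2 kg)
  TiO2: 420.2·0.9900 = 416.0 kg (target 416.0 kg)
  ZrO2: 633.6·0.6777 = 429.4 kg (target 429.4 kg)
  Al2O3: 338.9·0.9960 + 614.7·0.003000 = 339.4 kg (target 339.4 kg)
Mass balance on the glass: the batch minus its LOI: 2000 kg (summing oxide targets gives 2000 kg; the stated basis being 2000 kg — deltas are rounding alone).
Total batch = Σ batch = 2007 kg; LOI removed, Σ of batch·LOI: 7.421 kg; yield: glass divided by total = 99.63%.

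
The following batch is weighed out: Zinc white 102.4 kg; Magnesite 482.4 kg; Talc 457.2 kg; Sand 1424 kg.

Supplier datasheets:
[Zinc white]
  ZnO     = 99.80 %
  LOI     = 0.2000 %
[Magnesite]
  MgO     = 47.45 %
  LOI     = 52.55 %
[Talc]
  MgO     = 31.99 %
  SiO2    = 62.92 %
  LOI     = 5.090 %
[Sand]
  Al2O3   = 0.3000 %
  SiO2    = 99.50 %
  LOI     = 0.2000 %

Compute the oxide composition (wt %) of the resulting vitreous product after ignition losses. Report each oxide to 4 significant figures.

The intermediate values are shown (rounded to four significant digits) within the worked lines; the whole derivation maintains full float precision at every stage. Each reported result is rounded exactly once — derived quantities, including yield, glass mass, the four compositions, the totals, ignition loss, are rebuilt starting from the weights on 2186 kg of glass in full float precision, as they appear in the problem or answer text.
Mass of each oxide from the mix:
  MgO: 482.4·0.4745 + 457.2·0.3199 = 375.2 kg
  Al2O3: 1424·0.003000 = 4.272 kg
  SiO2: 457.2·0.6292 + 1424·0.9950 = 1705 kg
  ZnO: 102.4·0.9980 = 102.2 kg
LOI: 102.4·0.002000 + 482.4·0.5255 + 457.2·0.05090 + 1424·0.002000 = 279.8 kg
Resulting glass, batch − LOI: 2466 − 279.8 = 2186 kg (equal to the oxide-mass sum)
percent by weight: oxide/glass ×100

Glass mass = 2186 kg (batch 2466 − LOI 279.8).
Composition: MgO 17.16%, Al2O3 0.1954%, SiO2 77.97%, ZnO 4.675%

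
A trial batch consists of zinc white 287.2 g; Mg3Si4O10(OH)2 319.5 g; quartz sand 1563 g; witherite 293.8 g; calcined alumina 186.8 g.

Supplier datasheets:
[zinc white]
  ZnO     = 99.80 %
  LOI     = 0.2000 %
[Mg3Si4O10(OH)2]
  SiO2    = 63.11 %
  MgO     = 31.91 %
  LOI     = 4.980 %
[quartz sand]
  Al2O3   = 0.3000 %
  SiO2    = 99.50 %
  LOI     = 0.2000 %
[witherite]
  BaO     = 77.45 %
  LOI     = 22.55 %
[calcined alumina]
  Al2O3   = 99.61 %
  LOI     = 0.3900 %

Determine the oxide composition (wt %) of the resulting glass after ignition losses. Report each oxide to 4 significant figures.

Every computation keeps exact precision throughout; working values are shown rounded off to 4 significant digits at each printed step. Every reported result is rounded a single time — all derived quantities, which include yield, the totals, ignition loss, the five compositions, glass mass, are carried at full float precision, exactly as printed in the problem or answer text, from the weighed amounts on 2564 g of glass.
Oxide masses out of the charge:
  Al2O3: 1563·0.003000 + 186.8·0.9961 = 190.8 g
  SiO2: 319.5·0.6311 + 1563·0.9950 = 1757 g
  MgO: 319.5·0.3191 = 102.0 g
  BaO: 293.8·0.7745 = 227.5 g
  ZnO: 287.2·0.9980 = 286.6 g
LOI: 287.2·0.002000 + 319.5·0.04980 + 1563·0.002000 + 293.8·0.2255 + 186.8·0.003900 = 86.59 g
Glass mass = batch − LOI = 2650 − 86.59 = 2564 g (= Σ oxide masses)
wt %: oxide over glass, times 100

Glass mass = 2564 g (batch 2650 − LOI 86.59).
Composition: Al2O3 7.441%, SiO2 68.53%, MgO 3.977%, BaO 8.876%, ZnO 11.18%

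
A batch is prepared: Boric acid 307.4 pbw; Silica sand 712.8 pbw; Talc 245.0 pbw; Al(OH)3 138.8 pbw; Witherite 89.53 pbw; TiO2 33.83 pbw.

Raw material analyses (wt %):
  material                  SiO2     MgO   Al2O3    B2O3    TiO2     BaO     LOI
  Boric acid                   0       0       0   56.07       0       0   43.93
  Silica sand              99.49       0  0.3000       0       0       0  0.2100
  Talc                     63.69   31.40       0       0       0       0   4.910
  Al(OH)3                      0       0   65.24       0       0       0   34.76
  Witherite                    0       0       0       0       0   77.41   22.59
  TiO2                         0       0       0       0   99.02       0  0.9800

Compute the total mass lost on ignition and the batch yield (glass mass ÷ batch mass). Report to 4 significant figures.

Values along the way are displayed, rounded to four significant digits, across the worked steps. The whole derivation runs at full precision at each step. Every reported result is rounded just once — all derived quantities, including the totals, six oxide percentages, ignition loss, net glass mass, yield, are rebuilt from the batch weights for 1310 pbw of glass at full float precision, exactly as shown in question or answer.
LOI of each material in turn:
  Boric acid: 307.4 × 0.4393 = 135.0 pbw
  Silica sand: 712.8 × 0.002100 = 1.497 pbw
  Talc: 245.0 × 0.04910 = 12.03 pbw
  Al(OH)3: 138.8 × 0.3476 = 48.25 pbw
  Witherite: 89.53 × 0.2259 = 20.22 pbw
  TiO2: 33.83 × 0.009800 = 0.3315 pbw
Total LOI = 217.4 pbw
Glass = batch − LOI = 1527 − 217.4 = 1310 pbw

LOI loss = 217.4 pbw; glass = 1310 pbw; yield = 85.77%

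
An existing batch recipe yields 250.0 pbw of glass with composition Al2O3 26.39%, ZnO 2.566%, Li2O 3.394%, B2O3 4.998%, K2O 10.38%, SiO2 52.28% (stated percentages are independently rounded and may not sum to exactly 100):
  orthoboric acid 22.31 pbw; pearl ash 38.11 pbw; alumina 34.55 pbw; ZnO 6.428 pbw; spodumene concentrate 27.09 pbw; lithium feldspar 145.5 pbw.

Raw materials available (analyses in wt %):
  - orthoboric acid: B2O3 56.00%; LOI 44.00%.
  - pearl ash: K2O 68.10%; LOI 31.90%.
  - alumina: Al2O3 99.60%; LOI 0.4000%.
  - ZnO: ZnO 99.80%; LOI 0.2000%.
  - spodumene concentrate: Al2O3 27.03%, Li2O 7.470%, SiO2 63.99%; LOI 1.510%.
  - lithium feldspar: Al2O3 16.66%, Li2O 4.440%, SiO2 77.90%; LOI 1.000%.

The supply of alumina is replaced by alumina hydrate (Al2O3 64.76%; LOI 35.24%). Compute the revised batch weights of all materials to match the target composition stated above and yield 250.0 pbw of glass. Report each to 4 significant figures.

Revised batch per 250.0 pbw glass:
  orthoboric acid: 22.31 pbw
  pearl ash: 38.11 pbw
  alumina hydrate: 53.13 pbw
  ZnO: 6.428 pbw
  spodumene concentrate: 27.09 pbw
  lithium feldspar: 145.5 pbw
Total batch = 292.6 pbw; LOI loss = 42.57 pbw

Every computation carries full float precision end to end. Working values are displayed (rounded to four significant digits) within the worked lines — a single rounding yields each reported number; all derived quantities are re-derived in exact precision (totals, net glass mass, the yield, LOI, the six compositions) from the weighed amounts for 250.0 pbw of glass as set out in the problem or answer text.
Oxide mass targets, per 250.0 pbw glass:
  Al2O3: 26.39% × 250.0 = 65.97 pbw
  ZnO: 2.566% × 250.0 = 6.415 pbw
  Li2O: 3.394% × 250.0 = 8.485 pbw
  B2O3: 4.998% × 250.0 = 12.50 pbw
  K2O: 10.38% × 250.0 = 25.95 pbw
  SiO2: 52.28% × 250.0 = 130.7 pbw
Checking each oxide sum working from each reported weight, per the basis as stated (every target is met by its sum once rounding is allowed for):
  Al2O3: 53.13·0.6476 + 27.09·0.2703 + 145.5·0.1666 = 65.97 pbw (target 65.97 pbw)
  ZnO: 6.428·0.9980 = 6.415 pbw (target 6.415 pbw)
  Li2O: 27.09·0.07470 + 145.5·0.04440 = 8.484 pbw (target 8.485 pbw)
  B2O3: 22.31·0.5600 = 12.49 pbw (target 12.50 pbw)
  K2O: 38.11·0.6810 = 25.95 pbw (target 25.95 pbw)
  SiO2: 27.09·0.6399 + 145.5·0.7790 = 130.7 pbw (target 130.7 pbw)
Auditing the glass mass value: whole batch net of LOI = 250.0 pbw (summing oxide targets gives 250.0 pbw; against the stated basis, 250.0 pbw — any gap is answer rounding).
Whole-batch sum: Σ batch = 292.6 pbw; LOI loss = Σ batch·LOI = 42.57 pbw; the yield ratio, glass ÷ batch: 85.45%.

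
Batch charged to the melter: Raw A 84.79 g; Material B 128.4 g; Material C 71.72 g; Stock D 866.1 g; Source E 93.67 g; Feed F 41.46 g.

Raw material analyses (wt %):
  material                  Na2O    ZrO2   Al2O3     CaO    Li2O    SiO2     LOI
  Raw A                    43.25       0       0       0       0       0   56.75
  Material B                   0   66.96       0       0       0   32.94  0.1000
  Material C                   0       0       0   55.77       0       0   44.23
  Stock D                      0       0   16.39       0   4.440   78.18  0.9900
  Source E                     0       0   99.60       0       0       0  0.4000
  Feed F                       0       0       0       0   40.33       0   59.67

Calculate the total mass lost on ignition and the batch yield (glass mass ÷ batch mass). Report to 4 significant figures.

LOI loss = 113.7 g; glass = 1172 g; yield = 91.16%

All internal work runs at exact precision at every stage; values along the way are displayed rounded to four significant digits in the working. A single rounding yields every reported value — all derived quantities, which include totals, net glass mass, LOI, yield, the six compositions, are recomputed in full precision, as set out in either problem or answer, from the weighed amounts per 1172 g of glass.
Ignition loss by material:
  Raw A: 84.79 × 0.5675 = 48.12 g
  Material B: 128.4 × 0.001000 = 0.1284 g
  Material C: 71.72 × 0.4423 = 31.72 g
  Stock D: 866.1 × 0.009900 = 8.574 g
  Source E: 93.67 × 0.004000 = 0.3747 g
  Feed F: 41.46 × 0.5967 = 24.74 g
Total LOI = 113.7 g
Glass = batch − LOI = 1286 − 113.7 = 1172 g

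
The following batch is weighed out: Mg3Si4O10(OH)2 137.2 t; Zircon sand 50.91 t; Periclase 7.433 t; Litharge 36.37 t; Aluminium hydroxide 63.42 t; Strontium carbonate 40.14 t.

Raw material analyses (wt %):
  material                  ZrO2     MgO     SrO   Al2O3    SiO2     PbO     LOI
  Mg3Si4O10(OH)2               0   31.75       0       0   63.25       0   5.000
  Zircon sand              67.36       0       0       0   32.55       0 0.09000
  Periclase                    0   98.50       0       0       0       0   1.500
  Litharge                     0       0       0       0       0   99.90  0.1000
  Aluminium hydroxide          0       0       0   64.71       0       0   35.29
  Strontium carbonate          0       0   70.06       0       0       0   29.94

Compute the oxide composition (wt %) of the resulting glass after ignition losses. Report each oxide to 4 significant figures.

Each numeric step carries full precision through the solve; in-progress results appear (rounded to four significant digits) across the worked steps — each reported result sees exactly one rounding; the derived quantities, which include totals, the six compositions, yield, ignition loss, net glass mass, are rebuilt at exact precision, as they appear in the question or the answer, from the batch weights per 294.0 t of glass.
Oxide masses out of the charge:
  ZrO2: 50.91·0.6736 = 34.29 t
  MgO: 137.2·0.3175 + 7.433·0.9850 = 50.88 t
  SrO: 40.14·0.7006 = 28.12 t
  Al2O3: 63.42·0.6471 = 41.04 t
  SiO2: 137.2·0.6325 + 50.91·0.3255 = 103.4 t
  PbO: 36.37·0.9990 = 36.33 t
LOI: 137.2·0.05000 + 50.91·9.000e-04 + 7.433·0.01500 + 36.37·0.001000 + 63.42·0.3529 + 40.14·0.2994 = 41.45 t
Glass = total batch minus LOI = 335.5 − 41.45 = 294.0 t (= Σ oxide masses)
each oxide over glass, ×100, is wt %

Glass mass = 294.0 t (batch 335.5 − LOI 41.45).
Composition: ZrO2 11.66%, MgO 17.31%, SrO 9.565%, Al2O3 13.96%, SiO2 35.15%, PbO 12.36%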